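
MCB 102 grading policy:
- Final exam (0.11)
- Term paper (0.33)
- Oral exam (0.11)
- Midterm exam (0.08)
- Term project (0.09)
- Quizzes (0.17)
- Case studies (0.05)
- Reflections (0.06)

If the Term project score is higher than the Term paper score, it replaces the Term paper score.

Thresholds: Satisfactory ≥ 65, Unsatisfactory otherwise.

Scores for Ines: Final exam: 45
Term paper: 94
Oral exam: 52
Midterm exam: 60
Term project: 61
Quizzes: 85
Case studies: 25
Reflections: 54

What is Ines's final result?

Satisfactory

Term project (61) ≤ Term paper (94), so Term paper stays at 94.
Weighted total:
  Final exam 45 × 0.11 = 4.95
  Term paper 94 × 0.33 = 31.02
  Oral exam 52 × 0.11 = 5.72
  Midterm exam 60 × 0.08 = 4.8
  Term project 61 × 0.09 = 5.49
  Quizzes 85 × 0.17 = 14.45
  Case studies 25 × 0.05 = 1.25
  Reflections 54 × 0.06 = 3.24
Sum = 70.92
70.92 ≥ 65 → Satisfactory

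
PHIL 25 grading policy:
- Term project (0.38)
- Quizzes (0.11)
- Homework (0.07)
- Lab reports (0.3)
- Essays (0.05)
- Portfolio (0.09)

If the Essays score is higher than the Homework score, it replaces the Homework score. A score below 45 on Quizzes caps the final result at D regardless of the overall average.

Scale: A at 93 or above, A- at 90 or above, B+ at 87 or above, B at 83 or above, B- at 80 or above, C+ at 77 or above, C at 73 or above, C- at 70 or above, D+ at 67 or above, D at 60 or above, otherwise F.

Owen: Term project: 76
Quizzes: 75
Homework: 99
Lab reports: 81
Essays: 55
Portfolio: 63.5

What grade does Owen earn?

C

Essays (55) ≤ Homework (99), so Homework stays at 99.
Quizzes score 75 ≥ 45: minimum met.
Weighted total:
  Term project 76 × 0.38 = 28.88
  Quizzes 75 × 0.11 = 8.25
  Homework 99 × 0.07 = 6.93
  Lab reports 81 × 0.3 = 24.3
  Essays 55 × 0.05 = 2.75
  Portfolio 63.5 × 0.09 = 5.715
Sum = 76.825
76.825 is ≥ 73 and < 77 → C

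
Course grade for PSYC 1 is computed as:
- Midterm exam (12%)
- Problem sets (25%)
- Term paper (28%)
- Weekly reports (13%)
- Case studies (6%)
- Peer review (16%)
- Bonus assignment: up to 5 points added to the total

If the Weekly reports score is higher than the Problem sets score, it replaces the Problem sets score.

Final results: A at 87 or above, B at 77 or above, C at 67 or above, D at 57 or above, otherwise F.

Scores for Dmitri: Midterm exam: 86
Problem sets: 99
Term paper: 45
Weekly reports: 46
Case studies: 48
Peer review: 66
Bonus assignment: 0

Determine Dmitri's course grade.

C

Weekly reports (46) ≤ Problem sets (99), so Problem sets stays at 99.
Weighted total:
  Midterm exam 86 × 0.12 = 10.32
  Problem sets 99 × 0.25 = 24.75
  Term paper 45 × 0.28 = 12.6
  Weekly reports 46 × 0.13 = 5.98
  Case studies 48 × 0.06 = 2.88
  Peer review 66 × 0.16 = 10.56
Sum = 67.09
Bonus assignment: 67.09 + 0 = 67.09
67.09 is ≥ 67 and < 77 → C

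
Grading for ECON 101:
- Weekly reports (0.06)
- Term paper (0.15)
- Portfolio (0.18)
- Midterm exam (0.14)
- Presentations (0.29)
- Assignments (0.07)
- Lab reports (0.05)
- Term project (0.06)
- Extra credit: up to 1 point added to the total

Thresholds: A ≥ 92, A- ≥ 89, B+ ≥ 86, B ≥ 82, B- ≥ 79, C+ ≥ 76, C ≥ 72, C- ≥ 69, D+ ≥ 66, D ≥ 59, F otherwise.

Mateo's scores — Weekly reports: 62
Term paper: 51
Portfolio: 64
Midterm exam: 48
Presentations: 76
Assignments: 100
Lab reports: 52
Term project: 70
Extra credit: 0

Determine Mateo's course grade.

Weighted total:
  Weekly reports 62 × 0.06 = 3.72
  Term paper 51 × 0.15 = 7.65
  Portfolio 64 × 0.18 = 11.52
  Midterm exam 48 × 0.14 = 6.72
  Presentations 76 × 0.29 = 22.04
  Assignments 100 × 0.07 = 7
  Lab reports 52 × 0.05 = 2.6
  Term project 70 × 0.06 = 4.2
Sum = 65.45
Extra credit: 65.45 + 0 = 65.45
65.45 is ≥ 59 and < 66 → D

D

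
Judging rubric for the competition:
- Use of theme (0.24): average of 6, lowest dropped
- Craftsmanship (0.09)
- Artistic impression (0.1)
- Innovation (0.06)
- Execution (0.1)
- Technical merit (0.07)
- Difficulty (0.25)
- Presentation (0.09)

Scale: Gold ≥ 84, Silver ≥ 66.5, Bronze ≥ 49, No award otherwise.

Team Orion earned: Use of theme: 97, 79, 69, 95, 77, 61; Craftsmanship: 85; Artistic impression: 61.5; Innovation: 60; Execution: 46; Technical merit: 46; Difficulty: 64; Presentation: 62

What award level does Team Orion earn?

Use of theme: drop 61 → average of remaining 5 = 417/5 = 83.4
Weighted total:
  Use of theme 83.4 × 0.24 = 20.016
  Craftsmanship 85 × 0.09 = 7.65
  Artistic impression 61.5 × 0.1 = 6.15
  Innovation 60 × 0.06 = 3.6
  Execution 46 × 0.1 = 4.6
  Technical merit 46 × 0.07 = 3.22
  Difficulty 64 × 0.25 = 16
  Presentation 62 × 0.09 = 5.58
Sum = 66.816
66.816 is ≥ 66.5 and < 84 → Silver

Silver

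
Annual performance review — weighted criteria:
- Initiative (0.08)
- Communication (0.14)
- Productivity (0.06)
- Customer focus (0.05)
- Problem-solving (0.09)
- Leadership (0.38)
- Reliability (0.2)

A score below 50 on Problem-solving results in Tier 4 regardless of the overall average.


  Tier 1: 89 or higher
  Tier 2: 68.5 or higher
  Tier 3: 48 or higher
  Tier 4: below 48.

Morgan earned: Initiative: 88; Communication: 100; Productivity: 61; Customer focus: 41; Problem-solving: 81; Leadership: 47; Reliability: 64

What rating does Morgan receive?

Problem-solving score 81 ≥ 50: minimum met.
Weighted total:
  Initiative 88 × 0.08 = 7.04
  Communication 100 × 0.14 = 14
  Productivity 61 × 0.06 = 3.66
  Customer focus 41 × 0.05 = 2.05
  Problem-solving 81 × 0.09 = 7.29
  Leadership 47 × 0.38 = 17.86
  Reliability 64 × 0.2 = 12.8
Sum = 64.7
64.7 is ≥ 48 and < 68.5 → Tier 3

Tier 3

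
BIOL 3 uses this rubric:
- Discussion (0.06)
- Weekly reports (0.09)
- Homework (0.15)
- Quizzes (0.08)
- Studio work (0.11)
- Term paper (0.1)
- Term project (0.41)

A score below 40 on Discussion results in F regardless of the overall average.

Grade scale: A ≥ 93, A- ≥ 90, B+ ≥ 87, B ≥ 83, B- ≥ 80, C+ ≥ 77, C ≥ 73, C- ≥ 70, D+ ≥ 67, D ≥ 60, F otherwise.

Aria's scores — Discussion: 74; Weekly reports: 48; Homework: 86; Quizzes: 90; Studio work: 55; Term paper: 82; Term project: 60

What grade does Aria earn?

D+

Discussion score 74 ≥ 40: minimum met.
Weighted total:
  Discussion 74 × 0.06 = 4.44
  Weekly reports 48 × 0.09 = 4.32
  Homework 86 × 0.15 = 12.9
  Quizzes 90 × 0.08 = 7.2
  Studio work 55 × 0.11 = 6.05
  Term paper 82 × 0.1 = 8.2
  Term project 60 × 0.41 = 24.6
Sum = 67.71
67.71 is ≥ 67 and < 70 → D+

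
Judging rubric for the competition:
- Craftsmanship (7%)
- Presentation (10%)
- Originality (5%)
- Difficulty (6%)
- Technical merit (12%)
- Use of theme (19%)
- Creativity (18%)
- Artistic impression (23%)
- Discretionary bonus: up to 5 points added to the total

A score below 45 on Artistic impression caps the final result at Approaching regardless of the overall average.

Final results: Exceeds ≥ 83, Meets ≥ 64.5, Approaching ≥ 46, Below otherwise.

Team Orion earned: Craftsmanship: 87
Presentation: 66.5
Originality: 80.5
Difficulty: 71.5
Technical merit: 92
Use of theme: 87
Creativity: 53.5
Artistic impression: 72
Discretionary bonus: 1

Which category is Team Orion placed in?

Artistic impression score 72 ≥ 45: minimum met.
Weighted total:
  Craftsmanship 87 × 0.07 = 6.09
  Presentation 66.5 × 0.1 = 6.65
  Originality 80.5 × 0.05 = 4.025
  Difficulty 71.5 × 0.06 = 4.29
  Technical merit 92 × 0.12 = 11.04
  Use of theme 87 × 0.19 = 16.53
  Creativity 53.5 × 0.18 = 9.63
  Artistic impression 72 × 0.23 = 16.56
Sum = 74.815
Discretionary bonus: 74.815 + 1 = 75.815
75.815 is ≥ 64.5 and < 83 → Meets

Meets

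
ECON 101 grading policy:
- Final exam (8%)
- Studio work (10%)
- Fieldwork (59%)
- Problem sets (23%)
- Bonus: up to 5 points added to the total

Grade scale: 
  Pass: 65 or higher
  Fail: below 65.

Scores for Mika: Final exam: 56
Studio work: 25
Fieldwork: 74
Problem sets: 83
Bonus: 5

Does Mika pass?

Pass

Weighted total:
  Final exam 56 × 0.08 = 4.48
  Studio work 25 × 0.1 = 2.5
  Fieldwork 74 × 0.59 = 43.66
  Problem sets 83 × 0.23 = 19.09
Sum = 69.73
Bonus: 69.73 + 5 = 74.73
74.73 ≥ 65 → Pass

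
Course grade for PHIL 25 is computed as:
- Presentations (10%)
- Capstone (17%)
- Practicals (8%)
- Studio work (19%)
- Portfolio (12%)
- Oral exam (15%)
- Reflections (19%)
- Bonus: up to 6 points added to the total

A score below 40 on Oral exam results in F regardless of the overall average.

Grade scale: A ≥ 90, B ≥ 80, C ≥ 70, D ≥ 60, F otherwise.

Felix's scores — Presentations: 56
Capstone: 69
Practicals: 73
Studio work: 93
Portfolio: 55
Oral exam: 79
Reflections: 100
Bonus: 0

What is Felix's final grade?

Oral exam score 79 ≥ 40: minimum met.
Weighted total:
  Presentations 56 × 0.1 = 5.6
  Capstone 69 × 0.17 = 11.73
  Practicals 73 × 0.08 = 5.84
  Studio work 93 × 0.19 = 17.67
  Portfolio 55 × 0.12 = 6.6
  Oral exam 79 × 0.15 = 11.85
  Reflections 100 × 0.19 = 19
Sum = 78.29
Bonus: 78.29 + 0 = 78.29
78.29 is ≥ 70 and < 80 → C

C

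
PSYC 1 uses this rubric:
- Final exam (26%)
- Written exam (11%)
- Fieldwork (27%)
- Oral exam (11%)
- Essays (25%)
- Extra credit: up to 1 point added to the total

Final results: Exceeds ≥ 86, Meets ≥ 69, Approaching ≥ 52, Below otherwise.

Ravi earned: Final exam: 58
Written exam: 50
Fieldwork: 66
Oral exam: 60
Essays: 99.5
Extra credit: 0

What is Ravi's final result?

Weighted total:
  Final exam 58 × 0.26 = 15.08
  Written exam 50 × 0.11 = 5.5
  Fieldwork 66 × 0.27 = 17.82
  Oral exam 60 × 0.11 = 6.6
  Essays 99.5 × 0.25 = 24.875
Sum = 69.875
Extra credit: 69.875 + 0 = 69.875
69.875 is ≥ 69 and < 86 → Meets

Meets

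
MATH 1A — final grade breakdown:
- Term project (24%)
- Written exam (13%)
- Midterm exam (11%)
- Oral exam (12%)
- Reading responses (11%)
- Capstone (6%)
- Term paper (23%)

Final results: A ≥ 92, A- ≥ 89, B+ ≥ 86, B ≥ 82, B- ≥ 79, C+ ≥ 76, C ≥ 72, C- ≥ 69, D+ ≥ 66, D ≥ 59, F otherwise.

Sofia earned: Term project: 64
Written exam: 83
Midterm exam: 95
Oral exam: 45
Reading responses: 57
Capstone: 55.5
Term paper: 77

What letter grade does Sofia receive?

C-

Weighted total:
  Term project 64 × 0.24 = 15.36
  Written exam 83 × 0.13 = 10.79
  Midterm exam 95 × 0.11 = 10.45
  Oral exam 45 × 0.12 = 5.4
  Reading responses 57 × 0.11 = 6.27
  Capstone 55.5 × 0.06 = 3.33
  Term paper 77 × 0.23 = 17.71
Sum = 69.31
69.31 is ≥ 69 and < 72 → C-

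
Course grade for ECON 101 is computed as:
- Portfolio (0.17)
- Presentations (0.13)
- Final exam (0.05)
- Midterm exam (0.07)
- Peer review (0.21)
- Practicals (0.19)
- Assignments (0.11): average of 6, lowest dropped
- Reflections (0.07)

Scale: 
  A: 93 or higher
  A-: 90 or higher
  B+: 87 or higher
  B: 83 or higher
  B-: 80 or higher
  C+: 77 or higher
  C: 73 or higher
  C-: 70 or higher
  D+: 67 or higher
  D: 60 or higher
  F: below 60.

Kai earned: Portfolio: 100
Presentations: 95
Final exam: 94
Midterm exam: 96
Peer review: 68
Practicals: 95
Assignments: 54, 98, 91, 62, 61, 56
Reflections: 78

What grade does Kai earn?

Assignments: drop 54 → average of remaining 5 = 368/5 = 73.6
Weighted total:
  Portfolio 100 × 0.17 = 17
  Presentations 95 × 0.13 = 12.35
  Final exam 94 × 0.05 = 4.7
  Midterm exam 96 × 0.07 = 6.72
  Peer review 68 × 0.21 = 14.28
  Practicals 95 × 0.19 = 18.05
  Assignments 73.6 × 0.11 = 8.096
  Reflections 78 × 0.07 = 5.46
Sum = 86.656
86.656 is ≥ 83 and < 87 → B

B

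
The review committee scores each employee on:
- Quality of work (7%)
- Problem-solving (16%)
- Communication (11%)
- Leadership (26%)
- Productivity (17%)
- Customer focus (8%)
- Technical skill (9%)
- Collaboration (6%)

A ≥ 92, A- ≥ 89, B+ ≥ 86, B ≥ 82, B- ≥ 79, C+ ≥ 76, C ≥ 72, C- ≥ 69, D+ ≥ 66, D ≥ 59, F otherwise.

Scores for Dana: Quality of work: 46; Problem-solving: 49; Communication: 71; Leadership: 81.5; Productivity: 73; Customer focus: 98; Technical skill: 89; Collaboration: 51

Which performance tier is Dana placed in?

C-

Weighted total:
  Quality of work 46 × 0.07 = 3.22
  Problem-solving 49 × 0.16 = 7.84
  Communication 71 × 0.11 = 7.81
  Leadership 81.5 × 0.26 = 21.19
  Productivity 73 × 0.17 = 12.41
  Customer focus 98 × 0.08 = 7.84
  Technical skill 89 × 0.09 = 8.01
  Collaboration 51 × 0.06 = 3.06
Sum = 71.38
71.38 is ≥ 69 and < 72 → C-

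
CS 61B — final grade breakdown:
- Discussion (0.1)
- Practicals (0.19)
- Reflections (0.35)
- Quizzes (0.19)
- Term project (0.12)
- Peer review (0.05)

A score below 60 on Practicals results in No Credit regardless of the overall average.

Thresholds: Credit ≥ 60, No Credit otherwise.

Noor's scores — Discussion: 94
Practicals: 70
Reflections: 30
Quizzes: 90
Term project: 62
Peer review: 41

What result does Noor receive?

No Credit

Practicals score 70 ≥ 60: minimum met.
Weighted total:
  Discussion 94 × 0.1 = 9.4
  Practicals 70 × 0.19 = 13.3
  Reflections 30 × 0.35 = 10.5
  Quizzes 90 × 0.19 = 17.1
  Term project 62 × 0.12 = 7.44
  Peer review 41 × 0.05 = 2.05
Sum = 59.79
59.79 < 60 → No Credit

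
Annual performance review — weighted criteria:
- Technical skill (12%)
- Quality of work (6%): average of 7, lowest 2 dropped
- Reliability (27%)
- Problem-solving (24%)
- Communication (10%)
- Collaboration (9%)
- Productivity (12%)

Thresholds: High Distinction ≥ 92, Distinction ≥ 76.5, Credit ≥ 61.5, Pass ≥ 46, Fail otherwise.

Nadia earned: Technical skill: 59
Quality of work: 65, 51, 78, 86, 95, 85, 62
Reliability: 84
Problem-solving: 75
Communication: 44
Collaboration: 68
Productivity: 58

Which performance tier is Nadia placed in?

Quality of work: drop 51, 62 → average of remaining 5 = 409/5 = 81.8
Weighted total:
  Technical skill 59 × 0.12 = 7.08
  Quality of work 81.8 × 0.06 = 4.908
  Reliability 84 × 0.27 = 22.68
  Problem-solving 75 × 0.24 = 18
  Communication 44 × 0.1 = 4.4
  Collaboration 68 × 0.09 = 6.12
  Productivity 58 × 0.12 = 6.96
Sum = 70.148
70.148 is ≥ 61.5 and < 76.5 → Credit

Credit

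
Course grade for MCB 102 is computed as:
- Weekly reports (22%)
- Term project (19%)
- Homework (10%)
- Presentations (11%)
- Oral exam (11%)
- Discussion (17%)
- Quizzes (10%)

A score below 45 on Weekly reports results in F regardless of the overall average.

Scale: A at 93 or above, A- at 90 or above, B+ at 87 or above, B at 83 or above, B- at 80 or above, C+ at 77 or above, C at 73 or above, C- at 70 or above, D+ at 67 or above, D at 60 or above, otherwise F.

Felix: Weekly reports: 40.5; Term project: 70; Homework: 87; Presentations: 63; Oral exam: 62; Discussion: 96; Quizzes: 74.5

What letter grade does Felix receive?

Weekly reports score 40.5 < 45: minimum not met.
Weighted total:
  Weekly reports 40.5 × 0.22 = 8.91
  Term project 70 × 0.19 = 13.3
  Homework 87 × 0.1 = 8.7
  Presentations 63 × 0.11 = 6.93
  Oral exam 62 × 0.11 = 6.82
  Discussion 96 × 0.17 = 16.32
  Quizzes 74.5 × 0.1 = 7.45
Sum = 68.43
Because the Weekly reports minimum was not met, the result is F.

F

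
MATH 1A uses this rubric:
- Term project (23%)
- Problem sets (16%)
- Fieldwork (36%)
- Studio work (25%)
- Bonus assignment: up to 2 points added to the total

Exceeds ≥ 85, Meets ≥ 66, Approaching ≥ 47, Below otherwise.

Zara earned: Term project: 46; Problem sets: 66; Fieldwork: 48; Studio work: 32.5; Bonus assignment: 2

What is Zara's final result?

Weighted total:
  Term project 46 × 0.23 = 10.58
  Problem sets 66 × 0.16 = 10.56
  Fieldwork 48 × 0.36 = 17.28
  Studio work 32.5 × 0.25 = 8.125
Sum = 46.545
Bonus assignment: 46.545 + 2 = 48.545
48.545 is ≥ 47 and < 66 → Approaching

Approaching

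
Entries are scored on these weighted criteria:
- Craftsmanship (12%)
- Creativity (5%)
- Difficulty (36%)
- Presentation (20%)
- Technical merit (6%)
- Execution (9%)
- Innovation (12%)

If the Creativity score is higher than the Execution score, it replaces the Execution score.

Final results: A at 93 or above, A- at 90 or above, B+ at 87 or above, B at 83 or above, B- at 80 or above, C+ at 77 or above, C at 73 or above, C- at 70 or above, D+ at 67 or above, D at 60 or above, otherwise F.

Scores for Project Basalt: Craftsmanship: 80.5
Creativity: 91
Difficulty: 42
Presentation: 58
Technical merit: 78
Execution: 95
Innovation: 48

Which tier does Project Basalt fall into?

F

Creativity (91) ≤ Execution (95), so Execution stays at 95.
Weighted total:
  Craftsmanship 80.5 × 0.12 = 9.66
  Creativity 91 × 0.05 = 4.55
  Difficulty 42 × 0.36 = 15.12
  Presentation 58 × 0.2 = 11.6
  Technical merit 78 × 0.06 = 4.68
  Execution 95 × 0.09 = 8.55
  Innovation 48 × 0.12 = 5.76
Sum = 59.92
59.92 < 60 → F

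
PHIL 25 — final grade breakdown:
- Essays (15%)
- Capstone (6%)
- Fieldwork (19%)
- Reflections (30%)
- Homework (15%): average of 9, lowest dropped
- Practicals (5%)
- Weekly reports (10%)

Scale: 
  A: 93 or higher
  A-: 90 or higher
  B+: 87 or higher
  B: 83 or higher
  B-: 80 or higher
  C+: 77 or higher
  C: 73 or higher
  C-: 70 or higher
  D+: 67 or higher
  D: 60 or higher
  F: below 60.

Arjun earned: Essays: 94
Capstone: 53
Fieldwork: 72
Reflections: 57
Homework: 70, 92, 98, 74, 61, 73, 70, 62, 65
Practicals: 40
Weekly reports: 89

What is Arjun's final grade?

Homework: drop 61 → average of remaining 8 = 604/8 = 75.5
Weighted total:
  Essays 94 × 0.15 = 14.1
  Capstone 53 × 0.06 = 3.18
  Fieldwork 72 × 0.19 = 13.68
  Reflections 57 × 0.3 = 17.1
  Homework 75.5 × 0.15 = 11.325
  Practicals 40 × 0.05 = 2
  Weekly reports 89 × 0.1 = 8.9
Sum = 70.285
70.285 is ≥ 70 and < 73 → C-

C-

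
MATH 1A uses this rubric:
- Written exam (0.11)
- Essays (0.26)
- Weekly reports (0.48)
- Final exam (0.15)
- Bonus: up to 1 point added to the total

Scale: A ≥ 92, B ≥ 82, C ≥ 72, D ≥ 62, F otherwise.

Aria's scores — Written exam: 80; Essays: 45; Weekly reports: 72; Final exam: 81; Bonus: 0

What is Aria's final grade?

D

Weighted total:
  Written exam 80 × 0.11 = 8.8
  Essays 45 × 0.26 = 11.7
  Weekly reports 72 × 0.48 = 34.56
  Final exam 81 × 0.15 = 12.15
Sum = 67.21
Bonus: 67.21 + 0 = 67.21
67.21 is ≥ 62 and < 72 → D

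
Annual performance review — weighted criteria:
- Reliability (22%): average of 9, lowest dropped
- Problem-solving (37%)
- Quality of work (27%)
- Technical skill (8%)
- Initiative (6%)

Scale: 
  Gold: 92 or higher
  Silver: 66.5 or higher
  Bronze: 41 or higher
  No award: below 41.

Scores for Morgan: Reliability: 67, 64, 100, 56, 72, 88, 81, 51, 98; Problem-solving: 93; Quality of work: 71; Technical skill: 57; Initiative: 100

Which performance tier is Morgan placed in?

Reliability: drop 51 → average of remaining 8 = 626/8 = 78.25
Weighted total:
  Reliability 78.25 × 0.22 = 17.215
  Problem-solving 93 × 0.37 = 34.41
  Quality of work 71 × 0.27 = 19.17
  Technical skill 57 × 0.08 = 4.56
  Initiative 100 × 0.06 = 6
Sum = 81.355
81.355 is ≥ 66.5 and < 92 → Silver

Silver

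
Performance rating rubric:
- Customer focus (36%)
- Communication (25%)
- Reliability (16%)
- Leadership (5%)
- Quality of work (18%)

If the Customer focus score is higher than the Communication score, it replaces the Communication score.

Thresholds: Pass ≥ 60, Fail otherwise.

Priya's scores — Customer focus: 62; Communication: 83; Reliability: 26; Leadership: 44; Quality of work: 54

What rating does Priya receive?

Customer focus (62) ≤ Communication (83), so Communication stays at 83.
Weighted total:
  Customer focus 62 × 0.36 = 22.32
  Communication 83 × 0.25 = 20.75
  Reliability 26 × 0.16 = 4.16
  Leadership 44 × 0.05 = 2.2
  Quality of work 54 × 0.18 = 9.72
Sum = 59.15
59.15 < 60 → Fail

Fail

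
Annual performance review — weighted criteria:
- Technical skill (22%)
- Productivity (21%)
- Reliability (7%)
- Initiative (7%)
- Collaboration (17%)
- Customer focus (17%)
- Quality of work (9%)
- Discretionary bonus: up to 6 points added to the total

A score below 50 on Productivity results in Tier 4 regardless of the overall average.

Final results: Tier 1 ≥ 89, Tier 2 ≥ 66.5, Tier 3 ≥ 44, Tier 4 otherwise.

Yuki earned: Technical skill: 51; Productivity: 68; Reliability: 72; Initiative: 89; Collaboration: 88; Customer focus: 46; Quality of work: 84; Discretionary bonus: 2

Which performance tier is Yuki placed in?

Tier 2

Productivity score 68 ≥ 50: minimum met.
Weighted total:
  Technical skill 51 × 0.22 = 11.22
  Productivity 68 × 0.21 = 14.28
  Reliability 72 × 0.07 = 5.04
  Initiative 89 × 0.07 = 6.23
  Collaboration 88 × 0.17 = 14.96
  Customer focus 46 × 0.17 = 7.82
  Quality of work 84 × 0.09 = 7.56
Sum = 67.11
Discretionary bonus: 67.11 + 2 = 69.11
69.11 is ≥ 66.5 and < 89 → Tier 2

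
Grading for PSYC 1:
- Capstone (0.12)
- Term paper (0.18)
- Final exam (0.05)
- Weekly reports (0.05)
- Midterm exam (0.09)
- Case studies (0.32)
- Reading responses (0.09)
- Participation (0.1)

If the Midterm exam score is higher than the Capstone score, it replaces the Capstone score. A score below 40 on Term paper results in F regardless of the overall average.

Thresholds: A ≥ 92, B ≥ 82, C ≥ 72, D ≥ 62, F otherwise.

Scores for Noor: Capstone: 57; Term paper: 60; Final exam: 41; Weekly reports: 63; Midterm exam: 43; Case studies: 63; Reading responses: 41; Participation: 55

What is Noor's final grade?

Midterm exam (43) ≤ Capstone (57), so Capstone stays at 57.
Term paper score 60 ≥ 40: minimum met.
Weighted total:
  Capstone 57 × 0.12 = 6.84
  Term paper 60 × 0.18 = 10.8
  Final exam 41 × 0.05 = 2.05
  Weekly reports 63 × 0.05 = 3.15
  Midterm exam 43 × 0.09 = 3.87
  Case studies 63 × 0.32 = 20.16
  Reading responses 41 × 0.09 = 3.69
  Participation 55 × 0.1 = 5.5
Sum = 56.06
56.06 < 62 → F

F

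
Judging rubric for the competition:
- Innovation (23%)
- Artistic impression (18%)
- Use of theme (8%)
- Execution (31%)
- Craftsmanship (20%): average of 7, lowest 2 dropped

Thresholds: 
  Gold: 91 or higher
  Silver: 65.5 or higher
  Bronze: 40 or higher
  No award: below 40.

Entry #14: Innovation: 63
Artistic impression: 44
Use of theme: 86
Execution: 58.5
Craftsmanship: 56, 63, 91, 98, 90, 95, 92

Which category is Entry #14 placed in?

Craftsmanship: drop 56, 63 → average of remaining 5 = 466/5 = 93.2
Weighted total:
  Innovation 63 × 0.23 = 14.49
  Artistic impression 44 × 0.18 = 7.92
  Use of theme 86 × 0.08 = 6.88
  Execution 58.5 × 0.31 = 18.135
  Craftsmanship 93.2 × 0.2 = 18.64
Sum = 66.065
66.065 is ≥ 65.5 and < 91 → Silver

Silver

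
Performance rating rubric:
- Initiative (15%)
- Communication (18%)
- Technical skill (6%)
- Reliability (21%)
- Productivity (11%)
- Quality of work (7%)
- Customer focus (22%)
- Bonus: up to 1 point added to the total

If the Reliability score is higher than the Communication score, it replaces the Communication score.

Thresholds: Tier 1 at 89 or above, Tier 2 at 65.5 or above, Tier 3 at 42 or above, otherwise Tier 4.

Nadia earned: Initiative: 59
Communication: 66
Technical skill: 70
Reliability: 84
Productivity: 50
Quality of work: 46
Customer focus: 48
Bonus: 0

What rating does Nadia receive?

Reliability (84) > Communication (66), so Communication counts as 84.
Weighted total:
  Initiative 59 × 0.15 = 8.85
  Communication 84 × 0.18 = 15.12
  Technical skill 70 × 0.06 = 4.2
  Reliability 84 × 0.21 = 17.64
  Productivity 50 × 0.11 = 5.5
  Quality of work 46 × 0.07 = 3.22
  Customer focus 48 × 0.22 = 10.56
Sum = 65.09
Bonus: 65.09 + 0 = 65.09
65.09 is ≥ 42 and < 65.5 → Tier 3

Tier 3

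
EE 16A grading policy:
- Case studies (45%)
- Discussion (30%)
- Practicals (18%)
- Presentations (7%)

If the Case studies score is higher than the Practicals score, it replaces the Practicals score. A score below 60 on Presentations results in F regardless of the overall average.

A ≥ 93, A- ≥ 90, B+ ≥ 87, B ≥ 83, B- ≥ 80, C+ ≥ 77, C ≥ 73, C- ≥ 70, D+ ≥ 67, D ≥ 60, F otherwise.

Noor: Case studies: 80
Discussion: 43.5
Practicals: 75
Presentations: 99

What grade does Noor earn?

Case studies (80) > Practicals (75), so Practicals counts as 80.
Presentations score 99 ≥ 60: minimum met.
Weighted total:
  Case studies 80 × 0.45 = 36
  Discussion 43.5 × 0.3 = 13.05
  Practicals 80 × 0.18 = 14.4
  Presentations 99 × 0.07 = 6.93
Sum = 70.38
70.38 is ≥ 70 and < 73 → C-

C-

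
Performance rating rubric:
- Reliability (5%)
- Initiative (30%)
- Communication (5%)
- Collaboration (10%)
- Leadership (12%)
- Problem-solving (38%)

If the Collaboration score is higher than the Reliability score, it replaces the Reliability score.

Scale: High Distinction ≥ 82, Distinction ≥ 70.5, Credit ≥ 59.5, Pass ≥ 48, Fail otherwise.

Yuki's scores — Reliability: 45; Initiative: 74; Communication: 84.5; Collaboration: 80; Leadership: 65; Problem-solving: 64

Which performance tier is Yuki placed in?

Distinction

Collaboration (80) > Reliability (45), so Reliability counts as 80.
Weighted total:
  Reliability 80 × 0.05 = 4
  Initiative 74 × 0.3 = 22.2
  Communication 84.5 × 0.05 = 4.225
  Collaboration 80 × 0.1 = 8
  Leadership 65 × 0.12 = 7.8
  Problem-solving 64 × 0.38 = 24.32
Sum = 70.545
70.545 is ≥ 70.5 and < 82 → Distinction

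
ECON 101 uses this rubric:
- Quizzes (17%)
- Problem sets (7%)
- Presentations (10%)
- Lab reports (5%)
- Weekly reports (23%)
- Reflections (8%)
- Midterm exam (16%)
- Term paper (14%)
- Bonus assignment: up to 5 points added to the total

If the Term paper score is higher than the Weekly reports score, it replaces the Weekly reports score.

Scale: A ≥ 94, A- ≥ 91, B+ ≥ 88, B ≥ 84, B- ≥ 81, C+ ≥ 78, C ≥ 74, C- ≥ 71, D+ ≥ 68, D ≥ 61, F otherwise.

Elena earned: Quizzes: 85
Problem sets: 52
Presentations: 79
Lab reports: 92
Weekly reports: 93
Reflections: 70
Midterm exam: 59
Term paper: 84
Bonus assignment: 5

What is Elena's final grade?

Term paper (84) ≤ Weekly reports (93), so Weekly reports stays at 93.
Weighted total:
  Quizzes 85 × 0.17 = 14.45
  Problem sets 52 × 0.07 = 3.64
  Presentations 79 × 0.1 = 7.9
  Lab reports 92 × 0.05 = 4.6
  Weekly reports 93 × 0.23 = 21.39
  Reflections 70 × 0.08 = 5.6
  Midterm exam 59 × 0.16 = 9.44
  Term paper 84 × 0.14 = 11.76
Sum = 78.78
Bonus assignment: 78.78 + 5 = 83.78
83.78 is ≥ 81 and < 84 → B-

B-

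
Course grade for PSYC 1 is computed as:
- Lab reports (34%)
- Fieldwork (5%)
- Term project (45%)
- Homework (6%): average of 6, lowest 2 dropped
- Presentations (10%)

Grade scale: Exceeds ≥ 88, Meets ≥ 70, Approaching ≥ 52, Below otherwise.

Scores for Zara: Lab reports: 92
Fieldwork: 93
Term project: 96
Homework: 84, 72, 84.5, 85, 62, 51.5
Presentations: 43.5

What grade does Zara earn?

Exceeds

Homework: drop 51.5, 62 → average of remaining 4 = 325.5/4 = 81.375
Weighted total:
  Lab reports 92 × 0.34 = 31.28
  Fieldwork 93 × 0.05 = 4.65
  Term project 96 × 0.45 = 43.2
  Homework 81.375 × 0.06 = 4.8825
  Presentations 43.5 × 0.1 = 4.35
Sum = 88.3625
88.3625 ≥ 88 → Exceeds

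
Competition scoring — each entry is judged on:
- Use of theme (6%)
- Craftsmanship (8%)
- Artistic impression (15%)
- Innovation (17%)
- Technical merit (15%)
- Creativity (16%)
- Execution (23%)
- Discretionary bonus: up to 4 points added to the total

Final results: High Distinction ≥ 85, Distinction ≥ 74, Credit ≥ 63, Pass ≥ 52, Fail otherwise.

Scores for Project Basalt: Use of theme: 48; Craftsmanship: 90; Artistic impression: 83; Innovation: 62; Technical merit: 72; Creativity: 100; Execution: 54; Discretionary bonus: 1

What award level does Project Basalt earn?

Credit

Weighted total:
  Use of theme 48 × 0.06 = 2.88
  Craftsmanship 90 × 0.08 = 7.2
  Artistic impression 83 × 0.15 = 12.45
  Innovation 62 × 0.17 = 10.54
  Technical merit 72 × 0.15 = 10.8
  Creativity 100 × 0.16 = 16
  Execution 54 × 0.23 = 12.42
Sum = 72.29
Discretionary bonus: 72.29 + 1 = 73.29
73.29 is ≥ 63 and < 74 → Credit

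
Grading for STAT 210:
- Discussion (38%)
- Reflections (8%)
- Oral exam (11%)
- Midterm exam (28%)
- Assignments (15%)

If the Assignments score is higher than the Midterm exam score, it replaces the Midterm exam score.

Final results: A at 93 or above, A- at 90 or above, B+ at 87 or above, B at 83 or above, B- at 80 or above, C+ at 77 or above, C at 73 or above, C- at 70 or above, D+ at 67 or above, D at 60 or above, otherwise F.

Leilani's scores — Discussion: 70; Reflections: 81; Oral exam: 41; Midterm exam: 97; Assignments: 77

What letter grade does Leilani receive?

Assignments (77) ≤ Midterm exam (97), so Midterm exam stays at 97.
Weighted total:
  Discussion 70 × 0.38 = 26.6
  Reflections 81 × 0.08 = 6.48
  Oral exam 41 × 0.11 = 4.51
  Midterm exam 97 × 0.28 = 27.16
  Assignments 77 × 0.15 = 11.55
Sum = 76.3
76.3 is ≥ 73 and < 77 → C

C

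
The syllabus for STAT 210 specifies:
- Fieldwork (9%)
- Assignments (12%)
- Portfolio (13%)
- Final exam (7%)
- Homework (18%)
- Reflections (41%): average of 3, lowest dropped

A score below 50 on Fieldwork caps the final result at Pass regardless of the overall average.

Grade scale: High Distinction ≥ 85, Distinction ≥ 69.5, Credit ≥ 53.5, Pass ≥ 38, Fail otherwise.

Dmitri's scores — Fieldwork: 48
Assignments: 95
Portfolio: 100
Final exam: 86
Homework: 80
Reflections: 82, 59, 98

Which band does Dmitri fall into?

Pass

Reflections: drop 59 → average of remaining 2 = 180/2 = 90
Fieldwork score 48 < 50: minimum not met.
Weighted total:
  Fieldwork 48 × 0.09 = 4.32
  Assignments 95 × 0.12 = 11.4
  Portfolio 100 × 0.13 = 13
  Final exam 86 × 0.07 = 6.02
  Homework 80 × 0.18 = 14.4
  Reflections 90 × 0.41 = 36.9
Sum = 86.04
86.04 would be High Distinction; cap at Pass applies → Pass.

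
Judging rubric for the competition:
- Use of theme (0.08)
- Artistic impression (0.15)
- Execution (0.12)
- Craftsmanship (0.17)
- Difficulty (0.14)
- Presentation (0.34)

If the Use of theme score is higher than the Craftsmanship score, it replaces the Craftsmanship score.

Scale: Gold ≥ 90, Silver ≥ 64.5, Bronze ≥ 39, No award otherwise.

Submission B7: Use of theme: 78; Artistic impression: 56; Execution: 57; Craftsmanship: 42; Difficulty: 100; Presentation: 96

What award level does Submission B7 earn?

Silver

Use of theme (78) > Craftsmanship (42), so Craftsmanship counts as 78.
Weighted total:
  Use of theme 78 × 0.08 = 6.24
  Artistic impression 56 × 0.15 = 8.4
  Execution 57 × 0.12 = 6.84
  Craftsmanship 78 × 0.17 = 13.26
  Difficulty 100 × 0.14 = 14
  Presentation 96 × 0.34 = 32.64
Sum = 81.38
81.38 is ≥ 64.5 and < 90 → Silver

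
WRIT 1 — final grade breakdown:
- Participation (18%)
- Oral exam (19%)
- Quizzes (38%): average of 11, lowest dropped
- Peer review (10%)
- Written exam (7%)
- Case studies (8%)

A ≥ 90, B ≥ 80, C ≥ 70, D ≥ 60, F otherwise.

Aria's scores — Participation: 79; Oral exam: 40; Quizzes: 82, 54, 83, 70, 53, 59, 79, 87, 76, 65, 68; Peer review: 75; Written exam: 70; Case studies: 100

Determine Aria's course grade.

D

Quizzes: drop 53 → average of remaining 10 = 723/10 = 72.3
Weighted total:
  Participation 79 × 0.18 = 14.22
  Oral exam 40 × 0.19 = 7.6
  Quizzes 72.3 × 0.38 = 27.474
  Peer review 75 × 0.1 = 7.5
  Written exam 70 × 0.07 = 4.9
  Case studies 100 × 0.08 = 8
Sum = 69.694
69.694 is ≥ 60 and < 70 → D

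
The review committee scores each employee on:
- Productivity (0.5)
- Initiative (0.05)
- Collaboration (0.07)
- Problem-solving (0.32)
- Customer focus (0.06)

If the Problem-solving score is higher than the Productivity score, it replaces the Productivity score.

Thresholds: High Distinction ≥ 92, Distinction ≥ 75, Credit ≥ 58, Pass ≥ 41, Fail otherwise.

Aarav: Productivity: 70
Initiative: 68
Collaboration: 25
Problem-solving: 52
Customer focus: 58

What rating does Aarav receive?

Problem-solving (52) ≤ Productivity (70), so Productivity stays at 70.
Weighted total:
  Productivity 70 × 0.5 = 35
  Initiative 68 × 0.05 = 3.4
  Collaboration 25 × 0.07 = 1.75
  Problem-solving 52 × 0.32 = 16.64
  Customer focus 58 × 0.06 = 3.48
Sum = 60.27
60.27 is ≥ 58 and < 75 → Credit

Credit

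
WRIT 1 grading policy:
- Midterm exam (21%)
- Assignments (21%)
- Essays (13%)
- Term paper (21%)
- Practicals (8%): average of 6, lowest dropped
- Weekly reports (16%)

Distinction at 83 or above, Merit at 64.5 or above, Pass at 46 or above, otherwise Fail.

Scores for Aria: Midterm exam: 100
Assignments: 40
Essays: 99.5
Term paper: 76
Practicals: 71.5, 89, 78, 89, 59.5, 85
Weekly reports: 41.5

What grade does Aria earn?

Practicals: drop 59.5 → average of remaining 5 = 412.5/5 = 82.5
Weighted total:
  Midterm exam 100 × 0.21 = 21
  Assignments 40 × 0.21 = 8.4
  Essays 99.5 × 0.13 = 12.935
  Term paper 76 × 0.21 = 15.96
  Practicals 82.5 × 0.08 = 6.6
  Weekly reports 41.5 × 0.16 = 6.64
Sum = 71.535
71.535 is ≥ 64.5 and < 83 → Merit

Merit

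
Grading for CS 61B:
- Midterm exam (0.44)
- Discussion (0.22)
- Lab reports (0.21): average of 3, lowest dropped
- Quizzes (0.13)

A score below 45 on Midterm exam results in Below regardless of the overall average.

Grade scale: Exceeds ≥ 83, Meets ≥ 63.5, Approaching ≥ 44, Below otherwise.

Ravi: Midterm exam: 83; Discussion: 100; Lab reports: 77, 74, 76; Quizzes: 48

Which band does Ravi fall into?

Lab reports: drop 74 → average of remaining 2 = 153/2 = 76.5
Midterm exam score 83 ≥ 45: minimum met.
Weighted total:
  Midterm exam 83 × 0.44 = 36.52
  Discussion 100 × 0.22 = 22
  Lab reports 76.5 × 0.21 = 16.065
  Quizzes 48 × 0.13 = 6.24
Sum = 80.825
80.825 is ≥ 63.5 and < 83 → Meets

Meets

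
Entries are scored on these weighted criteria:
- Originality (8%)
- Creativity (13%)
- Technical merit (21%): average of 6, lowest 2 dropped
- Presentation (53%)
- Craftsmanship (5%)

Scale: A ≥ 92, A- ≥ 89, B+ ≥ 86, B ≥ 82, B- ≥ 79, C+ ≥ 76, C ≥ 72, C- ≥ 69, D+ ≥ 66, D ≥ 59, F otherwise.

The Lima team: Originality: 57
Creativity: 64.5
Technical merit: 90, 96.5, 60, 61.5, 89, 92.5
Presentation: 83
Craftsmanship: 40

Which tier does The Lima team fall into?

Technical merit: drop 60, 61.5 → average of remaining 4 = 368/4 = 92
Weighted total:
  Originality 57 × 0.08 = 4.56
  Creativity 64.5 × 0.13 = 8.385
  Technical merit 92 × 0.21 = 19.32
  Presentation 83 × 0.53 = 43.99
  Craftsmanship 40 × 0.05 = 2
Sum = 78.255
78.255 is ≥ 76 and < 79 → C+

C+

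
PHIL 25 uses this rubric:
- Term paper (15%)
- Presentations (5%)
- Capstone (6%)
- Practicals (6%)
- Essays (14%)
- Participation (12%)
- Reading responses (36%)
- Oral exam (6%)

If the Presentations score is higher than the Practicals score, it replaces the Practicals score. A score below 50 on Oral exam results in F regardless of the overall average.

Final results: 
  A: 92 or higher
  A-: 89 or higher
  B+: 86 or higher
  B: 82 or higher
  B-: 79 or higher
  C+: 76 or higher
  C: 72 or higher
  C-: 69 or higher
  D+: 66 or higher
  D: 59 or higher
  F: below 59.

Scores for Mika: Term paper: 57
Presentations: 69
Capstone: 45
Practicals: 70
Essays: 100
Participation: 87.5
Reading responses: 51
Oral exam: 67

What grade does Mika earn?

Presentations (69) ≤ Practicals (70), so Practicals stays at 70.
Oral exam score 67 ≥ 50: minimum met.
Weighted total:
  Term paper 57 × 0.15 = 8.55
  Presentations 69 × 0.05 = 3.45
  Capstone 45 × 0.06 = 2.7
  Practicals 70 × 0.06 = 4.2
  Essays 100 × 0.14 = 14
  Participation 87.5 × 0.12 = 10.5
  Reading responses 51 × 0.36 = 18.36
  Oral exam 67 × 0.06 = 4.02
Sum = 65.78
65.78 is ≥ 59 and < 66 → D

D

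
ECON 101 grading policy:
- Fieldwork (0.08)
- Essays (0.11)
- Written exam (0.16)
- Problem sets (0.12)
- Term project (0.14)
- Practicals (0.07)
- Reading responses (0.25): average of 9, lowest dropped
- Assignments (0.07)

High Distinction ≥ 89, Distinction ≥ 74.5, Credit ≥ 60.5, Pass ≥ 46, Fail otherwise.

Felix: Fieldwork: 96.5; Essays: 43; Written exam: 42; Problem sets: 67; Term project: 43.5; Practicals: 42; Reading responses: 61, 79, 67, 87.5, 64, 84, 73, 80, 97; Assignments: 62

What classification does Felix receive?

Pass

Reading responses: drop 61 → average of remaining 8 = 631.5/8 = 78.9375
Weighted total:
  Fieldwork 96.5 × 0.08 = 7.72
  Essays 43 × 0.11 = 4.73
  Written exam 42 × 0.16 = 6.72
  Problem sets 67 × 0.12 = 8.04
  Term project 43.5 × 0.14 = 6.09
  Practicals 42 × 0.07 = 2.94
  Reading responses 78.9375 × 0.25 = 19.734375
  Assignments 62 × 0.07 = 4.34
Sum = 60.314375
60.314375 is ≥ 46 and < 60.5 → Pass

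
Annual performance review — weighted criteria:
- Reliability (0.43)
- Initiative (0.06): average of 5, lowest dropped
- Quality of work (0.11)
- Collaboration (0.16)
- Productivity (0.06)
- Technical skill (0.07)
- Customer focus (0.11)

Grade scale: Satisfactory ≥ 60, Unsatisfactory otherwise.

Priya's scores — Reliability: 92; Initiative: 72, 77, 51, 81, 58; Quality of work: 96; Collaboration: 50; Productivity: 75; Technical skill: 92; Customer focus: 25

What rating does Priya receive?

Satisfactory

Initiative: drop 51 → average of remaining 4 = 288/4 = 72
Weighted total:
  Reliability 92 × 0.43 = 39.56
  Initiative 72 × 0.06 = 4.32
  Quality of work 96 × 0.11 = 10.56
  Collaboration 50 × 0.16 = 8
  Productivity 75 × 0.06 = 4.5
  Technical skill 92 × 0.07 = 6.44
  Customer focus 25 × 0.11 = 2.75
Sum = 76.13
76.13 ≥ 60 → Satisfactory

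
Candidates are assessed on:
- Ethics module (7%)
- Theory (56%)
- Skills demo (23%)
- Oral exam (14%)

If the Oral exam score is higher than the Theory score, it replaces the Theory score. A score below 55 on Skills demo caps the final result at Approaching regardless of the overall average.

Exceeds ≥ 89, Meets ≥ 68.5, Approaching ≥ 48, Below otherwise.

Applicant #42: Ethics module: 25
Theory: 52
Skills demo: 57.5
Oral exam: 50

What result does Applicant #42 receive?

Approaching

Oral exam (50) ≤ Theory (52), so Theory stays at 52.
Skills demo score 57.5 ≥ 55: minimum met.
Weighted total:
  Ethics module 25 × 0.07 = 1.75
  Theory 52 × 0.56 = 29.12
  Skills demo 57.5 × 0.23 = 13.225
  Oral exam 50 × 0.14 = 7
Sum = 51.095
51.095 is ≥ 48 and < 68.5 → Approaching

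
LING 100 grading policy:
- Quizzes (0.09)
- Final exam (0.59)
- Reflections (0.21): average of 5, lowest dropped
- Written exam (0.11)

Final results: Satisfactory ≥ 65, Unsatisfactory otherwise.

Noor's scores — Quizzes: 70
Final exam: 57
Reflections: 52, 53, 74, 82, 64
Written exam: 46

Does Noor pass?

Reflections: drop 52 → average of remaining 4 = 273/4 = 68.25
Weighted total:
  Quizzes 70 × 0.09 = 6.3
  Final exam 57 × 0.59 = 33.63
  Reflections 68.25 × 0.21 = 14.3325
  Written exam 46 × 0.11 = 5.06
Sum = 59.3225
59.3225 < 65 → Unsatisfactory

Unsatisfactory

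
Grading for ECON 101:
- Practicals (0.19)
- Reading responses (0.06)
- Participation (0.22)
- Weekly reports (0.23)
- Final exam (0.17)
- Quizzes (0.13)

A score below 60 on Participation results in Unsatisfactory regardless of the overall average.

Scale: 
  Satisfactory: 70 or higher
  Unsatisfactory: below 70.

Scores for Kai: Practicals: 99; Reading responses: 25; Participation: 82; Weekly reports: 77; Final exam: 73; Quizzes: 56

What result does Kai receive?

Satisfactory

Participation score 82 ≥ 60: minimum met.
Weighted total:
  Practicals 99 × 0.19 = 18.81
  Reading responses 25 × 0.06 = 1.5
  Participation 82 × 0.22 = 18.04
  Weekly reports 77 × 0.23 = 17.71
  Final exam 73 × 0.17 = 12.41
  Quizzes 56 × 0.13 = 7.28
Sum = 75.75
75.75 ≥ 70 → Satisfactory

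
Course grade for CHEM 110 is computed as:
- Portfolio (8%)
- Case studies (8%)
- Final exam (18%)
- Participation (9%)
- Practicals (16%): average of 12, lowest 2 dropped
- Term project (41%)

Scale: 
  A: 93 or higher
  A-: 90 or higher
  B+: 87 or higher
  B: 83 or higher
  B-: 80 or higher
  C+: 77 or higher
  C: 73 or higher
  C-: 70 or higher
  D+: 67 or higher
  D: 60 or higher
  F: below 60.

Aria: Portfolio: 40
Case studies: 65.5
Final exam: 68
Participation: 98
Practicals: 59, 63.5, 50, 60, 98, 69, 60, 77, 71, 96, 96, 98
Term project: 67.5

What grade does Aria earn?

D+

Practicals: drop 50, 59 → average of remaining 10 = 788.5/10 = 78.85
Weighted total:
  Portfolio 40 × 0.08 = 3.2
  Case studies 65.5 × 0.08 = 5.24
  Final exam 68 × 0.18 = 12.24
  Participation 98 × 0.09 = 8.82
  Practicals 78.85 × 0.16 = 12.616
  Term project 67.5 × 0.41 = 27.675
Sum = 69.791
69.791 is ≥ 67 and < 70 → D+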